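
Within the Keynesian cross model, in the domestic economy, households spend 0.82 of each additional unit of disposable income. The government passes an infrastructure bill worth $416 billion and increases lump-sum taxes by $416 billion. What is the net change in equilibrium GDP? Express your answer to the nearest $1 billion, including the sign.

Expenditure multiplier = 1/(1 − MPC) = 1/(1 − 0.82) = 1/0.18 ≈ 5.556.
ΔG contributes k·ΔG = (+$416 billion) / 0.18 ≈ +$2,311.1 billion.
ΔT of +$416 billion changes first-round spending by −c·ΔT = −$341.12 billion, contributing k·(−c·ΔT) = (−$341.12 billion) / 0.18 ≈ −$1,895.1 billion.
With ΔG = ΔT and no other leakages, the balanced-budget multiplier is 1, so ΔY = ΔG = +$416 billion.

+$416 billion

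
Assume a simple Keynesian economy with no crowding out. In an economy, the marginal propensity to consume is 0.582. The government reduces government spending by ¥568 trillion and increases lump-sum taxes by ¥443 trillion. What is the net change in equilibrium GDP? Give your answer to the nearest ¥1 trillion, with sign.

Expenditure multiplier = 1/(1 − MPC) = 1/(1 − 0.582) = 1/0.418 ≈ 2.392.
ΔG contributes k·ΔG = (−¥568 trillion) / 0.418 ≈ −¥1,358.9 trillion.
ΔT of +¥443 trillion changes first-round spending by −c·ΔT = −¥257.826 trillion, contributing k·(−c·ΔT) = (−¥257.826 trillion) / 0.418 ≈ −¥616.8 trillion.
Net ΔY = k(ΔG − c·ΔT) = (−¥825.826 trillion) / 0.418 ≈ −¥1,976 trillion.

−¥1,976 trillion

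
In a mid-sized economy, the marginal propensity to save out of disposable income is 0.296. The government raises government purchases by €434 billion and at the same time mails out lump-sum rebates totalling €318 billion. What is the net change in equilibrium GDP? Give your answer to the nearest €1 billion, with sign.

+€2,223 billion

MPC = 1 − MPS = 1 − 0.296 = 0.704.
Expenditure multiplier = 1/(1 − MPC) = 1/(1 − 0.704) = 1/0.296 ≈ 3.378.
ΔG contributes k·ΔG = (+€434 billion) / 0.296 ≈ +€1,466.2 billion.
ΔT of −€318 billion changes first-round spending by −c·ΔT = +€223.872 billion, contributing k·(−c·ΔT) = (+€223.872 billion) / 0.296 ≈ +€756.3 billion.
Net ΔY = k(ΔG − c·ΔT) = (+€657.872 billion) / 0.296 ≈ +€2,223 billion.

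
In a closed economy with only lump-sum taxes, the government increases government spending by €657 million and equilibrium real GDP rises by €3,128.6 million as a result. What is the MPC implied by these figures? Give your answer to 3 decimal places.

0.790

Implied spending multiplier k = ΔY/ΔG = 3,128.6/657 ≈ 4.7619.
Since k = 1/(1 − MPC), MPC = 1 − 1/k = 1 − ΔG/ΔY = 1 − 657/3,128.6 ≈ 0.790.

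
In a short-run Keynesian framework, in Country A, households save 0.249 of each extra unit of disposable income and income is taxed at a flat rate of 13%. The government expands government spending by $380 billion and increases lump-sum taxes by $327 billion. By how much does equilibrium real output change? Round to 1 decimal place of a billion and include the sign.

+$387.8 billion

MPC = 1 − MPS = 1 − 0.249 = 0.751.
Expenditure multiplier = 1/(1 − c(1−t)) = 1/(1 − 0.751×0.87) = 1/0.34663 ≈ 2.885.
ΔG contributes k·ΔG = (+$380 billion) / 0.34663 ≈ +$1,096.3 billion.
ΔT of +$327 billion changes first-round spending by −c·ΔT = −$245.577 billion, contributing k·(−c·ΔT) = (−$245.577 billion) / 0.34663 ≈ −$708.5 billion.
Net ΔY = k(ΔG − c·ΔT) = (+$134.423 billion) / 0.34663 ≈ +$387.8 billion.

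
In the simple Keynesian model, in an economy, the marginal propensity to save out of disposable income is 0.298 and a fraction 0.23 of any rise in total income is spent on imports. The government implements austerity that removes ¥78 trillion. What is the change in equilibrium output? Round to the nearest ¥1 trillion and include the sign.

MPC = 1 − MPS = 1 − 0.298 = 0.702.
Spending multiplier = 1/(1 − c + m) = 1/(1 − 0.702 + 0.23) = 1/0.528 ≈ 1.894.
ΔY = k × ΔG = (−¥78 trillion) / 0.528 ≈ −¥148 trillion.

−¥148 trillion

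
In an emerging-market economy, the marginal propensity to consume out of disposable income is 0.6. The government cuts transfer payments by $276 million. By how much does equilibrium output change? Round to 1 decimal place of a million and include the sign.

The transfer change shifts disposable income by −$276 million, so first-round consumption changes by c·ΔTR = 0.6 × (−$276 million) = −$165.6 million.
Expenditure multiplier = 1/(1 − MPC) = 1/(1 − 0.6) = 1/0.4 = 2.5.
The transfer multiplier is c × k = 1.5, so ΔY = k × (c·ΔTR) = (−$165.6 million) / 0.4 = −$414 million.

−$414.0 million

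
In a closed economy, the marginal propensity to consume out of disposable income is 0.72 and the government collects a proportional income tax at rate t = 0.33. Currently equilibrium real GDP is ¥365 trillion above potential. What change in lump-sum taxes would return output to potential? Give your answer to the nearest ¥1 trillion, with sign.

+¥262 trillion

Spending multiplier = 1/(1 − c(1−t)) = 1/(1 − 0.72×0.67) = 1/0.5176 ≈ 1.932.
Tax multiplier = −c·k = −0.72/0.5176 ≈ −1.391. Need ΔY = −¥365 trillion, so ΔT = ΔY/(−c·k) = −(−¥365 trillion) × 0.5176 / 0.72 ≈ +¥262 trillion.
The government should raise lump-sum taxes by ¥262 trillion.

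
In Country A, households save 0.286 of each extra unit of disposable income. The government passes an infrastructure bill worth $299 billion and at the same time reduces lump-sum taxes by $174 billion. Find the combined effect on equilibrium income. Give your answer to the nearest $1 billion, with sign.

MPC = 1 − MPS = 1 − 0.286 = 0.714.
Expenditure multiplier = 1/(1 − MPC) = 1/(1 − 0.714) = 1/0.286 ≈ 3.497.
ΔG contributes k·ΔG = (+$299 billion) / 0.286 ≈ +$1,045.5 billion.
ΔT of −$174 billion changes first-round spending by −c·ΔT = +$124.236 billion, contributing k·(−c·ΔT) = (+$124.236 billion) / 0.286 ≈ +$434.4 billion.
Net ΔY = k(ΔG − c·ΔT) = (+$423.236 billion) / 0.286 ≈ +$1,480 billion.

+$1,480 billion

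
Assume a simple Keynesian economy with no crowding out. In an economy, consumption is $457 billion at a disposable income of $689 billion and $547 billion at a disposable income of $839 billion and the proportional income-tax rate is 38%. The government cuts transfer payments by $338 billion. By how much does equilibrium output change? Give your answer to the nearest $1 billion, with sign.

MPC = ΔC/ΔYd = (547 − 457)/(839 − 689) = 90/150 = 0.6.
The transfer change shifts disposable income by −$338 billion, so first-round consumption changes by c·ΔTR = 0.6 × (−$338 billion) = −$202.8 billion.
Expenditure multiplier = 1/(1 − c(1−t)) = 1/(1 − 0.6×0.62) = 1/0.628 ≈ 1.592.
The transfer multiplier is c × k ≈ 0.955, so ΔY = k × (c·ΔTR) = (−$202.8 billion) / 0.628 ≈ −$323 billion.

−$323 billion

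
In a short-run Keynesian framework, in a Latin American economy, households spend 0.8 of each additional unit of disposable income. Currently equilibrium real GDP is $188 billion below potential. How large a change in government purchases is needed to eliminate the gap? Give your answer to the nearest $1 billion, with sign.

+$38 billion

Spending multiplier = 1/(1 − MPC) = 1/(1 − 0.8) = 1/0.2 = 5.
Need ΔY = +$188 billion, so ΔG = ΔY/k = (+$188 billion) × 0.2 ≈ +$38 billion.
The government should increase government purchases by $38 billion.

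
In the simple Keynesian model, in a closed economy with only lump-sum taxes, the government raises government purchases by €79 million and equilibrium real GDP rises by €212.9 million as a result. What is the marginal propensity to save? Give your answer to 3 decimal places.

0.371

Implied spending multiplier k = ΔY/ΔG = 212.9/79 ≈ 2.6949.
Since k = 1/(1 − MPC), MPC = 1 − 1/k = 1 − ΔG/ΔY = 1 − 79/212.9 ≈ 0.629.
MPS = 1 − MPC = 0.371.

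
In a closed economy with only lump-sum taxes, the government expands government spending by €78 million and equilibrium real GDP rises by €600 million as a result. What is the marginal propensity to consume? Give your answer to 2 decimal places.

0.87

Implied spending multiplier k = ΔY/ΔG = 600/78 ≈ 7.6923.
Since k = 1/(1 − MPC), MPC = 1 − 1/k = 1 − ΔG/ΔY = 1 − 78/600 = 0.87.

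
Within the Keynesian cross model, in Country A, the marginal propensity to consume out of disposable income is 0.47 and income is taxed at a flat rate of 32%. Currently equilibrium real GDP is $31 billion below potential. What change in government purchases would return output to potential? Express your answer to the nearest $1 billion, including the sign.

+$21 billion

Spending multiplier = 1/(1 − c(1−t)) = 1/(1 − 0.47×0.68) = 1/0.6804 ≈ 1.47.
Need ΔY = +$31 billion, so ΔG = ΔY/k = (+$31 billion) × 0.6804 ≈ +$21 billion.
The government should increase government purchases by $21 billion.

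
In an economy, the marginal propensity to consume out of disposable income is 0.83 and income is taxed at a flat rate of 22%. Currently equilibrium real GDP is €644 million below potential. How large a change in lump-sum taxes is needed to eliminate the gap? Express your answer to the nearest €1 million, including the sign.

Spending multiplier = 1/(1 − c(1−t)) = 1/(1 − 0.83×0.78) = 1/0.3526 ≈ 2.836.
Tax multiplier = −c·k = −0.83/0.3526 ≈ −2.354. Need ΔY = +€644 million, so ΔT = ΔY/(−c·k) = −(+€644 million) × 0.3526 / 0.83 ≈ −€274 million.
The government should cut lump-sum taxes by €274 million.

−€274 million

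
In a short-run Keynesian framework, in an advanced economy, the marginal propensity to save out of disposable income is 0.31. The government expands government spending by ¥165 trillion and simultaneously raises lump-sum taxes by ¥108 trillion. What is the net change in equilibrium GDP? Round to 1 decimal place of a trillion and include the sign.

MPC = 1 − MPS = 1 − 0.31 = 0.69.
Expenditure multiplier = 1/(1 − MPC) = 1/(1 − 0.69) = 1/0.31 ≈ 3.226.
ΔG contributes k·ΔG = (+¥165 trillion) / 0.31 ≈ +¥532.3 trillion.
ΔT of +¥108 trillion changes first-round spending by −c·ΔT = −¥74.52 trillion, contributing k·(−c·ΔT) = (−¥74.52 trillion) / 0.31 ≈ −¥240.4 trillion.
Net ΔY = k(ΔG − c·ΔT) = (+¥90.48 trillion) / 0.31 ≈ +¥291.9 trillion.

+¥291.9 trillion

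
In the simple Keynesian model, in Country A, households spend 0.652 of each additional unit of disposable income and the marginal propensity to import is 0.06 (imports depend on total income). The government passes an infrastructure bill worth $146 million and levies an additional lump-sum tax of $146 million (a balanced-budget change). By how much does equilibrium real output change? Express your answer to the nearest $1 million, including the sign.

Expenditure multiplier = 1/(1 − c + m) = 1/(1 − 0.652 + 0.06) = 1/0.408 ≈ 2.451.
ΔG contributes k·ΔG = (+$146 million) / 0.408 ≈ +$357.8 million.
ΔT of +$146 million changes first-round spending by −c·ΔT = −$95.192 million, contributing k·(−c·ΔT) = (−$95.192 million) / 0.408 ≈ −$233.3 million.
Net ΔY = k(ΔG − c·ΔT) = (+$50.808 million) / 0.408 ≈ +$125 million.

+$125 million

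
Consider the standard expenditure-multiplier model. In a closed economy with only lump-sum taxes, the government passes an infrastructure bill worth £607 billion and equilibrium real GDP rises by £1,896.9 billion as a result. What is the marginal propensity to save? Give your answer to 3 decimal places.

Implied spending multiplier k = ΔY/ΔG = 1,896.9/607 ≈ 3.125.
Since k = 1/(1 − MPC), MPC = 1 − 1/k = 1 − ΔG/ΔY = 1 − 607/1,896.9 ≈ 0.680.
MPS = 1 − MPC = 0.320.

0.320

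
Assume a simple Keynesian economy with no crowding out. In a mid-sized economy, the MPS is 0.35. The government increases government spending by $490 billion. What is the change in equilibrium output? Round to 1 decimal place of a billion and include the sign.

+$1,400.0 billion

MPC = 1 − MPS = 1 − 0.35 = 0.65.
Government-spending multiplier = 1/(1 − MPC) = 1/(1 − 0.65) = 1/0.35 ≈ 2.857.
ΔY = k × ΔG = (+$490 billion) / 0.35 = +$1,400 billion.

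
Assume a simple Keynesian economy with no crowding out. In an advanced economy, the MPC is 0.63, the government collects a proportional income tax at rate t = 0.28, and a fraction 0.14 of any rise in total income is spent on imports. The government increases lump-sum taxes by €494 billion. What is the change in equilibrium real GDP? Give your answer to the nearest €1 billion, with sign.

−€453 billion

A lump-sum tax change of +€494 billion shifts disposable income by −€494 billion; first-round consumption changes by −c × ΔT = −0.63 × (+€494 billion) = −€311.22 billion.
Expenditure multiplier = 1/(1 − c(1−t) + m) = 1/(1 − 0.63×0.72 + 0.14) = 1/0.6864 ≈ 1.457.
The tax multiplier is −c × k ≈ −0.918, so ΔY = k × (−c·ΔT) = (−€311.22 billion) / 0.6864 ≈ −€453 billion.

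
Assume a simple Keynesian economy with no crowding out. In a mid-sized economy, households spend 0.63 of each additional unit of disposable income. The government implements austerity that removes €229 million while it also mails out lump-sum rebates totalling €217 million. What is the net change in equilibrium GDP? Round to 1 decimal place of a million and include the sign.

−€249.4 million

Expenditure multiplier = 1/(1 − MPC) = 1/(1 − 0.63) = 1/0.37 ≈ 2.703.
ΔG contributes k·ΔG = (−€229 million) / 0.37 ≈ −€618.9 million.
ΔT of −€217 million changes first-round spending by −c·ΔT = +€136.71 million, contributing k·(−c·ΔT) = (+€136.71 million) / 0.37 ≈ +€369.5 million.
Net ΔY = k(ΔG − c·ΔT) = (−€92.29 million) / 0.37 ≈ −€249.4 million.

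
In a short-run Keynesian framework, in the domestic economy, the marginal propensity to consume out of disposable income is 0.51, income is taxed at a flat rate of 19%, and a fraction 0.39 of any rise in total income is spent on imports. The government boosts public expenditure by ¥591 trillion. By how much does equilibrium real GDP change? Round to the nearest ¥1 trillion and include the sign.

Spending multiplier = 1/(1 − c(1−t) + m) = 1/(1 − 0.51×0.81 + 0.39) = 1/0.9769 ≈ 1.024.
ΔY = k × ΔG = (+¥591 trillion) / 0.9769 ≈ +¥605 trillion.

+¥605 trillion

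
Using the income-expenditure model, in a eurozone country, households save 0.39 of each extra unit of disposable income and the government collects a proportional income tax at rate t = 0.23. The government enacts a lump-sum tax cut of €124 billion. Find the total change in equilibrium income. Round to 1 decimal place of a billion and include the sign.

+€142.6 billion

MPC = 1 − MPS = 1 − 0.39 = 0.61.
A lump-sum tax change of −€124 billion shifts disposable income by +€124 billion; first-round consumption changes by −c × ΔT = −0.61 × (−€124 billion) = +€75.64 billion.
Expenditure multiplier = 1/(1 − c(1−t)) = 1/(1 − 0.61×0.77) = 1/0.5303 ≈ 1.886.
The tax multiplier is −c × k ≈ −1.15, so ΔY = k × (−c·ΔT) = (+€75.64 billion) / 0.5303 ≈ +€142.6 billion.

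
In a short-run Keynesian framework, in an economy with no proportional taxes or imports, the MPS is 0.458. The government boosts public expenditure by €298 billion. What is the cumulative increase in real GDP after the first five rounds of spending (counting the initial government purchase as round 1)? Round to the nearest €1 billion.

MPC = 1 − MPS = 1 − 0.458 = 0.542.
Round 1 adds ΔG = €298 billion; each later round is MPC = 0.542 times the previous.
After 5 rounds: 298 + 161.516 + 87.541672 + 47.447586224 + 25.716591733408 = ΔG·(1 − c^5)/(1 − c) = 298 × (1 − 0.046773129931232)/0.458 ≈ €620 billion.

€620 billion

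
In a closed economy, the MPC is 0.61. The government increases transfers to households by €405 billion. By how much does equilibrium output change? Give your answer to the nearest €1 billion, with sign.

The transfer change shifts disposable income by +€405 billion, so first-round consumption changes by c·ΔTR = 0.61 × (+€405 billion) = +€247.05 billion.
Expenditure multiplier = 1/(1 − MPC) = 1/(1 − 0.61) = 1/0.39 ≈ 2.564.
The transfer multiplier is c × k ≈ 1.564, so ΔY = k × (c·ΔTR) = (+€247.05 billion) / 0.39 ≈ +€633 billion.

+€633 billion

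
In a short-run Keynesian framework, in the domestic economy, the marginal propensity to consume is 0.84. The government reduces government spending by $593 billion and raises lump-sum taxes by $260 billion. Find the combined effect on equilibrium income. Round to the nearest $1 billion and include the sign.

−$5,071 billion

Expenditure multiplier = 1/(1 − MPC) = 1/(1 − 0.84) = 1/0.16 = 6.25.
ΔG contributes k·ΔG = (−$593 billion) / 0.16 ≈ −$3,706.3 billion.
ΔT of +$260 billion changes first-round spending by −c·ΔT = −$218.4 billion, contributing k·(−c·ΔT) = (−$218.4 billion) / 0.16 = −$1,365 billion.
Net ΔY = k(ΔG − c·ΔT) = (−$811.4 billion) / 0.16 ≈ −$5,071 billion.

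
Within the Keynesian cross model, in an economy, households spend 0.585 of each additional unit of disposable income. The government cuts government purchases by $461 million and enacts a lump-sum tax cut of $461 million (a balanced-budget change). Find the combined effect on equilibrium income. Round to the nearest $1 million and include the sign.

Expenditure multiplier = 1/(1 − MPC) = 1/(1 − 0.585) = 1/0.415 ≈ 2.41.
ΔG contributes k·ΔG = (−$461 million) / 0.415 ≈ −$1,110.8 million.
ΔT of −$461 million changes first-round spending by −c·ΔT = +$269.685 million, contributing k·(−c·ΔT) = (+$269.685 million) / 0.415 ≈ +$649.8 million.
With ΔG = ΔT and no other leakages, the balanced-budget multiplier is 1, so ΔY = ΔG = −$461 million.

−$461 million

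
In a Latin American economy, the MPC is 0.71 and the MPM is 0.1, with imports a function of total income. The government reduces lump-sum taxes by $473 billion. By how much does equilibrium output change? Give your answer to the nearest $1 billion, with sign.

A lump-sum tax change of −$473 billion shifts disposable income by +$473 billion; first-round consumption changes by −c × ΔT = −0.71 × (−$473 billion) = +$335.83 billion.
Expenditure multiplier = 1/(1 − c + m) = 1/(1 − 0.71 + 0.1) = 1/0.39 ≈ 2.564.
The tax multiplier is −c × k ≈ −1.821, so ΔY = k × (−c·ΔT) = (+$335.83 billion) / 0.39 ≈ +$861 billion.

+$861 billion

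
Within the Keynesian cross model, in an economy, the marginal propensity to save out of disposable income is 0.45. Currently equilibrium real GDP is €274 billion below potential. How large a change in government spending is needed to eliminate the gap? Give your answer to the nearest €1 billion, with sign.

MPC = 1 − MPS = 1 − 0.45 = 0.55.
Spending multiplier = 1/(1 − MPC) = 1/(1 − 0.55) = 1/0.45 ≈ 2.222.
Need ΔY = +€274 billion, so ΔG = ΔY/k = (+€274 billion) × 0.45 ≈ +€123 billion.
The government should increase government spending by €123 billion.

+€123 billion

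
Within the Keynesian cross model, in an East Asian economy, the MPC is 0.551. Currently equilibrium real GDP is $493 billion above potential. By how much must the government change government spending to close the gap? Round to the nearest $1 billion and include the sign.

−$221 billion

Spending multiplier = 1/(1 − MPC) = 1/(1 − 0.551) = 1/0.449 ≈ 2.227.
Need ΔY = −$493 billion, so ΔG = ΔY/k = (−$493 billion) × 0.449 ≈ −$221 billion.
The government should cut government spending by $221 billion.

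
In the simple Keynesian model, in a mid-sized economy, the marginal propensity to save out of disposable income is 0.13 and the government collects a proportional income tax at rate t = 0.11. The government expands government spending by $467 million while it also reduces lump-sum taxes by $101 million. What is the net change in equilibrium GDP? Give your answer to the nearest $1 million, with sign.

MPC = 1 − MPS = 1 − 0.13 = 0.87.
Expenditure multiplier = 1/(1 − c(1−t)) = 1/(1 − 0.87×0.89) = 1/0.2257 ≈ 4.431.
ΔG contributes k·ΔG = (+$467 million) / 0.2257 ≈ +$2,069.1 million.
ΔT of −$101 million changes first-round spending by −c·ΔT = +$87.87 million, contributing k·(−c·ΔT) = (+$87.87 million) / 0.2257 ≈ +$389.3 million.
Net ΔY = k(ΔG − c·ΔT) = (+$554.87 million) / 0.2257 ≈ +$2,458 million.

+$2,458 million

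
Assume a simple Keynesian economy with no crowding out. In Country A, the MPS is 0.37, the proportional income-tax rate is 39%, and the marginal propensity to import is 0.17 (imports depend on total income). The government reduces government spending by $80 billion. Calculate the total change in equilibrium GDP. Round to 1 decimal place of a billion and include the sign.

−$101.8 billion

MPC = 1 − MPS = 1 − 0.37 = 0.63.
Expenditure multiplier = 1/(1 − c(1−t) + m) = 1/(1 − 0.63×0.61 + 0.17) = 1/0.7857 ≈ 1.273.
ΔY = k × ΔG = (−$80 billion) / 0.7857 ≈ −$101.8 billion.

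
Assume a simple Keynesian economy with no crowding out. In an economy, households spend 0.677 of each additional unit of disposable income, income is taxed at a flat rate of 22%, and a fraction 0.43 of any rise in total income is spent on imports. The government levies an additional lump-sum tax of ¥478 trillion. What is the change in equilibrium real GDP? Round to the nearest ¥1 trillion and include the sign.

−¥359 trillion

A lump-sum tax change of +¥478 trillion shifts disposable income by −¥478 trillion; first-round consumption changes by −c × ΔT = −0.677 × (+¥478 trillion) = −¥323.606 trillion.
Expenditure multiplier = 1/(1 − c(1−t) + m) = 1/(1 − 0.677×0.78 + 0.43) = 1/0.90194 ≈ 1.109.
The tax multiplier is −c × k ≈ −0.751, so ΔY = k × (−c·ΔT) = (−¥323.606 trillion) / 0.90194 ≈ −¥359 trillion.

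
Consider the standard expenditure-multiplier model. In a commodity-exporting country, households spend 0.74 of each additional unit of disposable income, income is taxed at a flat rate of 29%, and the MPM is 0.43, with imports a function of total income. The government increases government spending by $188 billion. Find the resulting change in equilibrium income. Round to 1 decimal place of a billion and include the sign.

+$207.8 billion

Government-spending multiplier = 1/(1 − c(1−t) + m) = 1/(1 − 0.74×0.71 + 0.43) = 1/0.9046 ≈ 1.105.
ΔY = k × ΔG = (+$188 billion) / 0.9046 ≈ +$207.8 billion.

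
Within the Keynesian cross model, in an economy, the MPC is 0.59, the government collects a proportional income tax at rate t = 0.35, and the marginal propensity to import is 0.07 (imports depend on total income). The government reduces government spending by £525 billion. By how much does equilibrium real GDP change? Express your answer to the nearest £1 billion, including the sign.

−£765 billion

Government-spending multiplier = 1/(1 − c(1−t) + m) = 1/(1 − 0.59×0.65 + 0.07) = 1/0.6865 ≈ 1.457.
ΔY = k × ΔG = (−£525 billion) / 0.6865 ≈ −£765 billion.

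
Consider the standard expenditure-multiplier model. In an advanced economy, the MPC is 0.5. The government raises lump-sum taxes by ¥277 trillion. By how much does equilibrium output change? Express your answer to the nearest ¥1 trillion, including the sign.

−¥277 trillion

A lump-sum tax change of +¥277 trillion shifts disposable income by −¥277 trillion; first-round consumption changes by −c × ΔT = −0.5 × (+¥277 trillion) = −¥138.5 trillion.
Expenditure multiplier = 1/(1 − MPC) = 1/(1 − 0.5) = 1/0.5 = 2.
The tax multiplier is −c × k = −1, so ΔY = k × (−c·ΔT) = (−¥138.5 trillion) / 0.5 = −¥277 trillion.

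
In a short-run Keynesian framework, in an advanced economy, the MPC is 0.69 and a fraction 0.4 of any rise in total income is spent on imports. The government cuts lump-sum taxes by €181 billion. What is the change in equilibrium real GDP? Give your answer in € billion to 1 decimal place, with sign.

A lump-sum tax change of −€181 billion shifts disposable income by +€181 billion; first-round consumption changes by −c × ΔT = −0.69 × (−€181 billion) = +€124.89 billion.
Expenditure multiplier = 1/(1 − c + m) = 1/(1 − 0.69 + 0.4) = 1/0.71 ≈ 1.408.
The tax multiplier is −c × k ≈ −0.972, so ΔY = k × (−c·ΔT) = (+€124.89 billion) / 0.71 ≈ +€175.9 billion.

+€175.9 billion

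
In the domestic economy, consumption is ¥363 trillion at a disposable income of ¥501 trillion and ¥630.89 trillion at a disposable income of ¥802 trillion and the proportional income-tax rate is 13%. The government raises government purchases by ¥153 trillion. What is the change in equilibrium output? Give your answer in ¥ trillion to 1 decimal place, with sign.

MPC = ΔC/ΔYd = (630.89 − 363)/(802 − 501) = 267.89/301 = 0.89.
Expenditure multiplier = 1/(1 − c(1−t)) = 1/(1 − 0.89×0.87) = 1/0.2257 ≈ 4.431.
ΔY = k × ΔG = (+¥153 trillion) / 0.2257 ≈ +¥677.9 trillion.

+¥677.9 trillion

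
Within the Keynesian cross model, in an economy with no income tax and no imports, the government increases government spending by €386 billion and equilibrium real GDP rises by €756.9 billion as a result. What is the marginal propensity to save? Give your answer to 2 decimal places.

0.51

Implied spending multiplier k = ΔY/ΔG = 756.9/386 ≈ 1.9609.
Since k = 1/(1 − MPC), MPC = 1 − 1/k = 1 − ΔG/ΔY = 1 − 386/756.9 ≈ 0.49.
MPS = 1 − MPC = 0.51.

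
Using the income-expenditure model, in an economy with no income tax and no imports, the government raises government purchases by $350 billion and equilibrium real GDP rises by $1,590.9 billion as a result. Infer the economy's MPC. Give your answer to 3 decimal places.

0.780

Implied spending multiplier k = ΔY/ΔG = 1,590.9/350 ≈ 4.5454.
Since k = 1/(1 − MPC), MPC = 1 − 1/k = 1 − ΔG/ΔY = 1 − 350/1,590.9 ≈ 0.780.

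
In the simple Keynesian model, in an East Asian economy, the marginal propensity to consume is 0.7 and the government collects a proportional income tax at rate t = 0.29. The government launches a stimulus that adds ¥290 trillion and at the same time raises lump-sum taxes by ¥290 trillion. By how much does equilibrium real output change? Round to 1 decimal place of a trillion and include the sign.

+¥173.0 trillion

Expenditure multiplier = 1/(1 − c(1−t)) = 1/(1 − 0.7×0.71) = 1/0.503 ≈ 1.988.
ΔG contributes k·ΔG = (+¥290 trillion) / 0.503 ≈ +¥576.5 trillion.
ΔT of +¥290 trillion changes first-round spending by −c·ΔT = −¥203 trillion, contributing k·(−c·ΔT) = (−¥203 trillion) / 0.503 ≈ −¥403.6 trillion.
Net ΔY = k(ΔG − c·ΔT) = (+¥87 trillion) / 0.503 ≈ +¥173 trillion.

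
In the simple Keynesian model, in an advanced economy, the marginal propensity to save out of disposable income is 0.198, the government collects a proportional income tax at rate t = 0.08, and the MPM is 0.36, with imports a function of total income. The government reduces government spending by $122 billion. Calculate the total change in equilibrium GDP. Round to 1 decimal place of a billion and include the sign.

−$196.1 billion

MPC = 1 − MPS = 1 − 0.198 = 0.802.
Government-spending multiplier = 1/(1 − c(1−t) + m) = 1/(1 − 0.802×0.92 + 0.36) = 1/0.62216 ≈ 1.607.
ΔY = k × ΔG = (−$122 billion) / 0.62216 ≈ −$196.1 billion.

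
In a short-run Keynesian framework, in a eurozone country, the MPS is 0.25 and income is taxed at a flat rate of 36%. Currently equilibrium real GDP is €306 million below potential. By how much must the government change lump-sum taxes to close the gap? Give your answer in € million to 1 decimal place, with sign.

−€212.2 million

MPC = 1 − MPS = 1 − 0.25 = 0.75.
Spending multiplier = 1/(1 − c(1−t)) = 1/(1 − 0.75×0.64) = 1/0.52 ≈ 1.923.
Tax multiplier = −c·k = −0.75/0.52 ≈ −1.442. Need ΔY = +€306 million, so ΔT = ΔY/(−c·k) = −(+€306 million) × 0.52 / 0.75 ≈ −€212.2 million.
The government should cut lump-sum taxes by €212.2 million.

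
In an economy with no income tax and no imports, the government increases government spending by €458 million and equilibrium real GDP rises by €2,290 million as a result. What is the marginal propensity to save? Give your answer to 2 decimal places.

Implied spending multiplier k = ΔY/ΔG = 2,290/458 = 5.
Since k = 1/(1 − MPC), MPC = 1 − 1/k = 1 − ΔG/ΔY = 1 − 458/2,290 = 0.80.
MPS = 1 − MPC = 0.20.

0.20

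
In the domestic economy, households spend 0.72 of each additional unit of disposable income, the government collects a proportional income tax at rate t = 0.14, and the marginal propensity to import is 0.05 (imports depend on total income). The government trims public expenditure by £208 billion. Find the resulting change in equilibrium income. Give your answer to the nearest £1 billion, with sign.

Spending multiplier = 1/(1 − c(1−t) + m) = 1/(1 − 0.72×0.86 + 0.05) = 1/0.4308 ≈ 2.321.
ΔY = k × ΔG = (−£208 billion) / 0.4308 ≈ −£483 billion.

−£483 billion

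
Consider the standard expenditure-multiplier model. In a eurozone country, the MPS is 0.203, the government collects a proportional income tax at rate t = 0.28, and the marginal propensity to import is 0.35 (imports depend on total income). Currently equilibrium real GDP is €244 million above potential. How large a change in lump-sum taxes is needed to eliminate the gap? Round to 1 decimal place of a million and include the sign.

+€237.6 million

MPC = 1 − MPS = 1 − 0.203 = 0.797.
Spending multiplier = 1/(1 − c(1−t) + m) = 1/(1 − 0.797×0.72 + 0.35) = 1/0.77616 ≈ 1.288.
Tax multiplier = −c·k = −0.797/0.77616 ≈ −1.027. Need ΔY = −€244 million, so ΔT = ΔY/(−c·k) = −(−€244 million) × 0.77616 / 0.797 ≈ +€237.6 million.
The government should raise lump-sum taxes by €237.6 million.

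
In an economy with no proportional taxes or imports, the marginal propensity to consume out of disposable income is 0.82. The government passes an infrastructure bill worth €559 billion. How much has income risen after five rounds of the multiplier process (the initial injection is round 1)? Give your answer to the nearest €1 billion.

Round 1 adds ΔG = €559 billion; each later round is MPC = 0.82 times the previous.
After 5 rounds: 559 + 458.38 + 375.8716 + 308.214712 + 252.73606384 = ΔG·(1 − c^5)/(1 − c) = 559 × (1 − 0.3707398432)/0.18 ≈ €1,954 billion.

€1,954 billion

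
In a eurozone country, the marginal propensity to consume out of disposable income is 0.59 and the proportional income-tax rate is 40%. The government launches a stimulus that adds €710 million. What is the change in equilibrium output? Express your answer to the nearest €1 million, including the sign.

+€1,099 million

Government-spending multiplier = 1/(1 − c(1−t)) = 1/(1 − 0.59×0.6) = 1/0.646 ≈ 1.548.
ΔY = k × ΔG = (+€710 million) / 0.646 ≈ +€1,099 million.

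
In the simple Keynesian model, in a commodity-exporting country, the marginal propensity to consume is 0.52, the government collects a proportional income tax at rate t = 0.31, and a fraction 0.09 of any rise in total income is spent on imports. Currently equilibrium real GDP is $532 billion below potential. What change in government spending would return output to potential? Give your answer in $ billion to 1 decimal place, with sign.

Spending multiplier = 1/(1 − c(1−t) + m) = 1/(1 − 0.52×0.69 + 0.09) = 1/0.7312 ≈ 1.368.
Need ΔY = +$532 billion, so ΔG = ΔY/k = (+$532 billion) × 0.7312 ≈ +$389 billion.
The government should increase government spending by $389 billion.

+$389.0 billion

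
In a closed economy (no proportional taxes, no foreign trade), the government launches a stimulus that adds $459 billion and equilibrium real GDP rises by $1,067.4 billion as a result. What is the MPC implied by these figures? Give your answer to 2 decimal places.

Implied spending multiplier k = ΔY/ΔG = 1,067.4/459 ≈ 2.3255.
Since k = 1/(1 − MPC), MPC = 1 − 1/k = 1 − ΔG/ΔY = 1 − 459/1,067.4 ≈ 0.57.

0.57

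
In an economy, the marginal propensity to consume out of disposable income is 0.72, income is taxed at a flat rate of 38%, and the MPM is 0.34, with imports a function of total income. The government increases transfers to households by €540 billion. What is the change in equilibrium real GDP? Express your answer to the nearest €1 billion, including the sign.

The transfer change shifts disposable income by +€540 billion, so first-round consumption changes by c·ΔTR = 0.72 × (+€540 billion) = +€388.8 billion.
Expenditure multiplier = 1/(1 − c(1−t) + m) = 1/(1 − 0.72×0.62 + 0.34) = 1/0.8936 ≈ 1.119.
The transfer multiplier is c × k ≈ 0.806, so ΔY = k × (c·ΔTR) = (+€388.8 billion) / 0.8936 ≈ +€435 billion.

+€435 billion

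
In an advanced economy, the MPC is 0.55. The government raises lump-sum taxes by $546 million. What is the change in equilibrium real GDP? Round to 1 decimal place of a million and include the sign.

A lump-sum tax change of +$546 million shifts disposable income by −$546 million; first-round consumption changes by −c × ΔT = −0.55 × (+$546 million) = −$300.3 million.
Expenditure multiplier = 1/(1 − MPC) = 1/(1 − 0.55) = 1/0.45 ≈ 2.222.
The tax multiplier is −c × k ≈ −1.222, so ΔY = k × (−c·ΔT) = (−$300.3 million) / 0.45 ≈ −$667.3 million.

−$667.3 million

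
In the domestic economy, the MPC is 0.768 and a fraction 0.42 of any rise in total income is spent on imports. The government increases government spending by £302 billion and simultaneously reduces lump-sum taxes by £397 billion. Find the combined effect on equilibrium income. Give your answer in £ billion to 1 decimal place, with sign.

+£930.8 billion

Expenditure multiplier = 1/(1 − c + m) = 1/(1 − 0.768 + 0.42) = 1/0.652 ≈ 1.534.
ΔG contributes k·ΔG = (+£302 billion) / 0.652 ≈ +£463.2 billion.
ΔT of −£397 billion changes first-round spending by −c·ΔT = +£304.896 billion, contributing k·(−c·ΔT) = (+£304.896 billion) / 0.652 ≈ +£467.6 billion.
Net ΔY = k(ΔG − c·ΔT) = (+£606.896 billion) / 0.652 ≈ +£930.8 billion.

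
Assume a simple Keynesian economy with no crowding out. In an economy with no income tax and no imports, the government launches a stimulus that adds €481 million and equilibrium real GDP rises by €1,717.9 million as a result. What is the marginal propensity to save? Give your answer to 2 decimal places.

Implied spending multiplier k = ΔY/ΔG = 1,717.9/481 ≈ 3.5715.
Since k = 1/(1 − MPC), MPC = 1 − 1/k = 1 − ΔG/ΔY = 1 − 481/1,717.9 ≈ 0.72.
MPS = 1 − MPC = 0.28.

0.28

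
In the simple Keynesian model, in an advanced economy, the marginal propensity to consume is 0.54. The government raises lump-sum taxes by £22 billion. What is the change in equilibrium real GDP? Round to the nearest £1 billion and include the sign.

A lump-sum tax change of +£22 billion shifts disposable income by −£22 billion; first-round consumption changes by −c × ΔT = −0.54 × (+£22 billion) = −£11.88 billion.
Expenditure multiplier = 1/(1 − MPC) = 1/(1 − 0.54) = 1/0.46 ≈ 2.174.
The tax multiplier is −c × k ≈ −1.174, so ΔY = k × (−c·ΔT) = (−£11.88 billion) / 0.46 ≈ −£26 billion.

−£26 billion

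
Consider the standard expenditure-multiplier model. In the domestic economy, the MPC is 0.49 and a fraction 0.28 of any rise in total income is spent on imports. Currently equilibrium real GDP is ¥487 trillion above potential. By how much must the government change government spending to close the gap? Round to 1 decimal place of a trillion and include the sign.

−¥384.7 trillion

Spending multiplier = 1/(1 − c + m) = 1/(1 − 0.49 + 0.28) = 1/0.79 ≈ 1.266.
Need ΔY = −¥487 trillion, so ΔG = ΔY/k = (−¥487 trillion) × 0.79 ≈ −¥384.7 trillion.
The government should cut government spending by ¥384.7 trillion.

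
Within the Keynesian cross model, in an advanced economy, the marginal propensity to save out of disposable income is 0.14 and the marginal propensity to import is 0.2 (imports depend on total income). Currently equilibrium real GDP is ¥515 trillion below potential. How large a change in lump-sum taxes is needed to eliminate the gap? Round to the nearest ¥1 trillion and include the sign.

−¥204 trillion

MPC = 1 − MPS = 1 − 0.14 = 0.86.
Spending multiplier = 1/(1 − c + m) = 1/(1 − 0.86 + 0.2) = 1/0.34 ≈ 2.941.
Tax multiplier = −c·k = −0.86/0.34 ≈ −2.529. Need ΔY = +¥515 trillion, so ΔT = ΔY/(−c·k) = −(+¥515 trillion) × 0.34 / 0.86 ≈ −¥204 trillion.
The government should cut lump-sum taxes by ¥204 trillion.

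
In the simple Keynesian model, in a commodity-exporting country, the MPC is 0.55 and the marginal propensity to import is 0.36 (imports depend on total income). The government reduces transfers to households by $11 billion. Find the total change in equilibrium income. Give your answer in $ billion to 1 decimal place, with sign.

The transfer change shifts disposable income by −$11 billion, so first-round consumption changes by c·ΔTR = 0.55 × (−$11 billion) = −$6.05 billion.
Expenditure multiplier = 1/(1 − c + m) = 1/(1 − 0.55 + 0.36) = 1/0.81 ≈ 1.235.
The transfer multiplier is c × k ≈ 0.679, so ΔY = k × (c·ΔTR) = (−$6.05 billion) / 0.81 ≈ −$7.5 billion.

−$7.5 billion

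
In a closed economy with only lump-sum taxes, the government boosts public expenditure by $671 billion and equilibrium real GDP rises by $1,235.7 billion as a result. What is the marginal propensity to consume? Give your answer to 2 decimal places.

Implied spending multiplier k = ΔY/ΔG = 1,235.7/671 ≈ 1.8416.
Since k = 1/(1 − MPC), MPC = 1 − 1/k = 1 − ΔG/ΔY = 1 − 671/1,235.7 ≈ 0.46.

0.46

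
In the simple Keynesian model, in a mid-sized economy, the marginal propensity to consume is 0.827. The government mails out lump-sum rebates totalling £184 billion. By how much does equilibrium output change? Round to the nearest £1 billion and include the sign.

A lump-sum tax change of −£184 billion shifts disposable income by +£184 billion; first-round consumption changes by −c × ΔT = −0.827 × (−£184 billion) = +£152.168 billion.
Expenditure multiplier = 1/(1 − MPC) = 1/(1 − 0.827) = 1/0.173 ≈ 5.78.
The tax multiplier is −c × k ≈ −4.78, so ΔY = k × (−c·ΔT) = (+£152.168 billion) / 0.173 ≈ +£880 billion.

+£880 billion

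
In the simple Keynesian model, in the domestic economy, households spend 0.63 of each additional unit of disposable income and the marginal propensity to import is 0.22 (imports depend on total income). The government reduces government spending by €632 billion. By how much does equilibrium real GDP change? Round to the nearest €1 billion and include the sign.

−€1,071 billion

Expenditure multiplier = 1/(1 − c + m) = 1/(1 − 0.63 + 0.22) = 1/0.59 ≈ 1.695.
ΔY = k × ΔG = (−€632 billion) / 0.59 ≈ −€1,071 billion.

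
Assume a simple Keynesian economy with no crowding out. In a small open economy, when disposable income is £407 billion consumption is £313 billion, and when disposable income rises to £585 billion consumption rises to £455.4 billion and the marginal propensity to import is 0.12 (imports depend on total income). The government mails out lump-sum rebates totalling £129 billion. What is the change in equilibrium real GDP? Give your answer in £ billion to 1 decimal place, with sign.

MPC = ΔC/ΔYd = (455.4 − 313)/(585 − 407) = 142.4/178 = 0.8.
A lump-sum tax change of −£129 billion shifts disposable income by +£129 billion; first-round consumption changes by −c × ΔT = −0.8 × (−£129 billion) = +£103.2 billion.
Expenditure multiplier = 1/(1 − c + m) = 1/(1 − 0.8 + 0.12) = 1/0.32 = 3.125.
The tax multiplier is −c × k = −2.5, so ΔY = k × (−c·ΔT) = (+£103.2 billion) / 0.32 = +£322.5 billion.

+£322.5 billion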